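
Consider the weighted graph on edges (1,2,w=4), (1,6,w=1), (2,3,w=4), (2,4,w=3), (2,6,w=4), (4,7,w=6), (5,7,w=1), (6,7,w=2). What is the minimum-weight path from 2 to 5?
7 (path: 2 -> 6 -> 7 -> 5; weights 4 + 2 + 1 = 7)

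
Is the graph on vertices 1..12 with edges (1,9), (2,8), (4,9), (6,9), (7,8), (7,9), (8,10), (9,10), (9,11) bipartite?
Yes. Partition: {1, 2, 3, 4, 5, 6, 7, 10, 11, 12}, {8, 9}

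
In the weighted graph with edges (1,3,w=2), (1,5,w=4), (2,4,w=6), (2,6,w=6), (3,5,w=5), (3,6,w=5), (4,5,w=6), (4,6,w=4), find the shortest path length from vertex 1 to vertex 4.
10 (path: 1 -> 5 -> 4; weights 4 + 6 = 10)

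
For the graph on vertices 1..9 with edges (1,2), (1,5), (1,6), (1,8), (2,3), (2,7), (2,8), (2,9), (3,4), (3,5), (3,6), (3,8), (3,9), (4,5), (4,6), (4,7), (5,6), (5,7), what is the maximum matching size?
4 (matching: (1,8), (2,9), (3,6), (5,7); upper bound floor(n/2) = floor(9/2) = 4)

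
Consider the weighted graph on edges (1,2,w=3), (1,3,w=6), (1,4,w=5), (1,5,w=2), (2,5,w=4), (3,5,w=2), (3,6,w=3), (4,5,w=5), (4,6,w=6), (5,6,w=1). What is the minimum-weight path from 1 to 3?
4 (path: 1 -> 5 -> 3; weights 2 + 2 = 4)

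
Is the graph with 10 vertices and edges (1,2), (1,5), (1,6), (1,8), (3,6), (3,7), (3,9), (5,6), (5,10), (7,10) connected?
No, it has 2 components: {1, 2, 3, 5, 6, 7, 8, 9, 10}, {4}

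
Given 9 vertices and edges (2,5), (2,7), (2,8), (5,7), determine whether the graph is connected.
No, it has 6 components: {1}, {2, 5, 7, 8}, {3}, {4}, {6}, {9}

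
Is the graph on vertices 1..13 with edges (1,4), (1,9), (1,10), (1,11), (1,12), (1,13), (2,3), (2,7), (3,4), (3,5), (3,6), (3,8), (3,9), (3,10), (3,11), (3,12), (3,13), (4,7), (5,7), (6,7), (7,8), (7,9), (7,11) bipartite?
Yes. Partition: {1, 3, 7}, {2, 4, 5, 6, 8, 9, 10, 11, 12, 13}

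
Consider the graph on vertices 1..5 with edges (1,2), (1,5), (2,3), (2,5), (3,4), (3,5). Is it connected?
Yes (BFS from 1 visits [1, 2, 5, 3, 4] — all 5 vertices reached)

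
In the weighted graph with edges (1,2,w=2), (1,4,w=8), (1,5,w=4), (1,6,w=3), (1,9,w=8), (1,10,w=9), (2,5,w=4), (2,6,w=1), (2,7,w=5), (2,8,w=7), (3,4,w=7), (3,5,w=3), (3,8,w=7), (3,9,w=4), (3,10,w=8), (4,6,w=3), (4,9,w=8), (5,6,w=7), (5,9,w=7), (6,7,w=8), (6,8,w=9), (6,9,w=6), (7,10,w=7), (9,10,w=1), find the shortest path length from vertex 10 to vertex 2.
8 (path: 10 -> 9 -> 6 -> 2; weights 1 + 6 + 1 = 8)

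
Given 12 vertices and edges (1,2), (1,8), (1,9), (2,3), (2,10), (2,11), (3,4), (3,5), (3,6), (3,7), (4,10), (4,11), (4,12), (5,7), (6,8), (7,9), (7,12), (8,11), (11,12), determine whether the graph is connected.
Yes (BFS from 1 visits [1, 2, 8, 9, 3, 10, 11, 6, 7, 4, 5, 12] — all 12 vertices reached)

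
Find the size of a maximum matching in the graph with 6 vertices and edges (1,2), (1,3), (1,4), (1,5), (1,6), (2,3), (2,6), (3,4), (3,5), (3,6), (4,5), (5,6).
3 (matching: (1,6), (2,3), (4,5); upper bound floor(n/2) = floor(6/2) = 3)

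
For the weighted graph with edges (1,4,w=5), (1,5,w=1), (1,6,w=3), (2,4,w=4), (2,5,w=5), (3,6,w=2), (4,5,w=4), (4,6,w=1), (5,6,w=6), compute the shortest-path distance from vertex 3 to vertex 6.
2 (path: 3 -> 6; weights 2 = 2)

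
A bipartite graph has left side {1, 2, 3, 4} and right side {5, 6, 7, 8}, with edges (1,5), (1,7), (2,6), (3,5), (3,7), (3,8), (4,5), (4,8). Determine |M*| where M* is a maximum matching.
4 (matching: (1,7), (2,6), (3,8), (4,5); upper bound min(|L|,|R|) = min(4,4) = 4)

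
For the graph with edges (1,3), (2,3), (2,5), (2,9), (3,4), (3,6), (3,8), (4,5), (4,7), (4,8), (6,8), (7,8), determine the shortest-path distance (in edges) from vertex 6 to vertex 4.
2 (path: 6 -> 3 -> 4, 2 edges)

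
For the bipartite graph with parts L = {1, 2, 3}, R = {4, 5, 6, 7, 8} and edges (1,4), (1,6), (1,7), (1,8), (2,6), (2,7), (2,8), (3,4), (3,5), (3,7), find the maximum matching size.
3 (matching: (1,8), (2,6), (3,7); upper bound min(|L|,|R|) = min(3,5) = 3)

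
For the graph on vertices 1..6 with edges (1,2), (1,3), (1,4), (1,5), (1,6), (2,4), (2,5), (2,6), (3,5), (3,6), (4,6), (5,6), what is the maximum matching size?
3 (matching: (1,3), (2,5), (4,6); upper bound floor(n/2) = floor(6/2) = 3)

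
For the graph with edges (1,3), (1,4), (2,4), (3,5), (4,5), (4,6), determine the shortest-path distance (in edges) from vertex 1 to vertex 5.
2 (path: 1 -> 3 -> 5, 2 edges)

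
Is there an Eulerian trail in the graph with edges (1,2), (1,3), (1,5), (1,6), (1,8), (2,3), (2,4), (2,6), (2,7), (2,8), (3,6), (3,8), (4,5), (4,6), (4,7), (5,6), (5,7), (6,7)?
Yes (the graph is connected and exactly 2 vertices have odd degree: {1, 8}; any Eulerian path must start and end at those)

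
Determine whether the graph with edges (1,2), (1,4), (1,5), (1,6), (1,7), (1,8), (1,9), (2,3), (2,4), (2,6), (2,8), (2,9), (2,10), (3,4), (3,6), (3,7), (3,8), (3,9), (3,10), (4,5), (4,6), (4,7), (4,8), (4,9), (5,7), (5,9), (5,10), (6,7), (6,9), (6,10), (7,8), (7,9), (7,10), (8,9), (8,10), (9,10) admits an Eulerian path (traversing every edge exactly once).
No (8 vertices have odd degree: {1, 2, 3, 5, 6, 8, 9, 10}; Eulerian path requires 0 or 2)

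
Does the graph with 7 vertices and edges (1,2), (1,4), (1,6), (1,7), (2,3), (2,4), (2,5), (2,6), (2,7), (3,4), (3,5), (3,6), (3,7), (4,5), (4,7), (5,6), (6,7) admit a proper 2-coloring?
No (odd cycle of length 3: 4 -> 1 -> 2 -> 4)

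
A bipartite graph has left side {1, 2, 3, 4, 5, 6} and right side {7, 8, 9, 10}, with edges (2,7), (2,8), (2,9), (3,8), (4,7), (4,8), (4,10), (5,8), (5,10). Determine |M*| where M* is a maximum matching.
4 (matching: (2,9), (3,8), (4,7), (5,10); upper bound min(|L|,|R|) = min(6,4) = 4)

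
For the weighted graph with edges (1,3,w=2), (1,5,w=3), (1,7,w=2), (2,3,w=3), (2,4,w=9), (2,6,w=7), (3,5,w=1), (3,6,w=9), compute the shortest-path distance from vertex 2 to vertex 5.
4 (path: 2 -> 3 -> 5; weights 3 + 1 = 4)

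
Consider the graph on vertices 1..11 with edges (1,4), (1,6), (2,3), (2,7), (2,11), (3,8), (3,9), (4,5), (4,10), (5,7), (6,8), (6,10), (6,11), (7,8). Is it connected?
Yes (BFS from 1 visits [1, 4, 6, 5, 10, 8, 11, 7, 3, 2, 9] — all 11 vertices reached)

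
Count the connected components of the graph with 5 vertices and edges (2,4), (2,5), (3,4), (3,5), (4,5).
2 (components: {1}, {2, 3, 4, 5})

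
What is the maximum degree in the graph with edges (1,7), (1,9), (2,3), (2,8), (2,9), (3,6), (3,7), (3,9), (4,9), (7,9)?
5 (attained at vertex 9)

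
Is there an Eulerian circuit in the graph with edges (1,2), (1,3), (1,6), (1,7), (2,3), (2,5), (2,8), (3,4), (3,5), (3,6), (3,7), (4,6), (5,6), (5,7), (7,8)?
Yes (the graph is connected and all 8 vertices have even degree)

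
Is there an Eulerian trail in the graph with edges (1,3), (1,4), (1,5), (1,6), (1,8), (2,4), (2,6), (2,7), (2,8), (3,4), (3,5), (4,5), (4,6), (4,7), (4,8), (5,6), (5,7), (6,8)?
No (6 vertices have odd degree: {1, 3, 4, 5, 6, 7}; Eulerian path requires 0 or 2)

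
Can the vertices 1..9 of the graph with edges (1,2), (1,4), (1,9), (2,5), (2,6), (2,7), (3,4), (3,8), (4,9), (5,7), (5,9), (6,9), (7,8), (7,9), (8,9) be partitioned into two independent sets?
No (odd cycle of length 3: 4 -> 1 -> 9 -> 4)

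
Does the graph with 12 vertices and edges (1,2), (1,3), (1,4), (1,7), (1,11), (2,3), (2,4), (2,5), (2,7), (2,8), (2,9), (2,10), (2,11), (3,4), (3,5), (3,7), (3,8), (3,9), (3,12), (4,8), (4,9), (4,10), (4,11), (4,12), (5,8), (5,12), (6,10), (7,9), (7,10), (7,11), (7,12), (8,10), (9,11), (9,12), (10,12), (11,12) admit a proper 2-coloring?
No (odd cycle of length 3: 7 -> 1 -> 3 -> 7)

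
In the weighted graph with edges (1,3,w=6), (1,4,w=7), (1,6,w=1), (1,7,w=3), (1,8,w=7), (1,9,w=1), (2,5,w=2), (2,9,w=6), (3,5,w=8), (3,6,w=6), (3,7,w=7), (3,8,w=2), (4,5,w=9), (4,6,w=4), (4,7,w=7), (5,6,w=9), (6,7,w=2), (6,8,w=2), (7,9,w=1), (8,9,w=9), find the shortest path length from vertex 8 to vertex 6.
2 (path: 8 -> 6; weights 2 = 2)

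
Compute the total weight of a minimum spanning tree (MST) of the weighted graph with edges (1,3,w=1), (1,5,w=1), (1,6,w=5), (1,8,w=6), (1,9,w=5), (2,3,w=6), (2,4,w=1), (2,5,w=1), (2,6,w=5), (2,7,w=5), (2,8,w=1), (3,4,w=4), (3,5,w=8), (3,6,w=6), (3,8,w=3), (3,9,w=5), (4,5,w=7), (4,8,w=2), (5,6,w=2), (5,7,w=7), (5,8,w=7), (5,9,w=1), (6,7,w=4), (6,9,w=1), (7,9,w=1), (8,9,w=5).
8 (MST edges: (1,3,w=1), (1,5,w=1), (2,4,w=1), (2,5,w=1), (2,8,w=1), (5,9,w=1), (6,9,w=1), (7,9,w=1); sum of weights 1 + 1 + 1 + 1 + 1 + 1 + 1 + 1 = 8)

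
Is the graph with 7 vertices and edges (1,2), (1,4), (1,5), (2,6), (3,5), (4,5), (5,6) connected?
No, it has 2 components: {1, 2, 3, 4, 5, 6}, {7}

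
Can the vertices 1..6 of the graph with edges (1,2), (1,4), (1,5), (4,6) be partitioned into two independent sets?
Yes. Partition: {1, 3, 6}, {2, 4, 5}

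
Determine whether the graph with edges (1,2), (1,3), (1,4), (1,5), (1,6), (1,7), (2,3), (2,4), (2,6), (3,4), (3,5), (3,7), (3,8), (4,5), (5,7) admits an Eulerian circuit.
No (2 vertices have odd degree: {7, 8}; Eulerian circuit requires 0)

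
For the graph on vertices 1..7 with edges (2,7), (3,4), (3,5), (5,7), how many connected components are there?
3 (components: {1}, {2, 3, 4, 5, 7}, {6})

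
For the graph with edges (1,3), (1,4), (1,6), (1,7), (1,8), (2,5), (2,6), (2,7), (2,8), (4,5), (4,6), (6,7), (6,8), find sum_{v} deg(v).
26 (handshake: sum of degrees = 2|E| = 2 x 13 = 26)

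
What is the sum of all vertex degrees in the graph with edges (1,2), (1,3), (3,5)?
6 (handshake: sum of degrees = 2|E| = 2 x 3 = 6)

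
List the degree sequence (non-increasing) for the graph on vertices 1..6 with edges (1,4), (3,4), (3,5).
[2, 2, 1, 1, 0, 0] (degrees: deg(1)=1, deg(2)=0, deg(3)=2, deg(4)=2, deg(5)=1, deg(6)=0)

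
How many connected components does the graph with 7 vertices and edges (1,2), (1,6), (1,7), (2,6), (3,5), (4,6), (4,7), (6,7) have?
2 (components: {1, 2, 4, 6, 7}, {3, 5})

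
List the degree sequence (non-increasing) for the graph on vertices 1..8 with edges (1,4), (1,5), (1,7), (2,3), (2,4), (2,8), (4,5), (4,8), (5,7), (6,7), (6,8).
[4, 3, 3, 3, 3, 3, 2, 1] (degrees: deg(1)=3, deg(2)=3, deg(3)=1, deg(4)=4, deg(5)=3, deg(6)=2, deg(7)=3, deg(8)=3)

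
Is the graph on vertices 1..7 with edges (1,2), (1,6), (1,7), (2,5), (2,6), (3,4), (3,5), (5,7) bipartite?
No (odd cycle of length 3: 2 -> 1 -> 6 -> 2)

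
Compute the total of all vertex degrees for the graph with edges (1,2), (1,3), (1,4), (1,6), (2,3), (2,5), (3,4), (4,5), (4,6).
18 (handshake: sum of degrees = 2|E| = 2 x 9 = 18)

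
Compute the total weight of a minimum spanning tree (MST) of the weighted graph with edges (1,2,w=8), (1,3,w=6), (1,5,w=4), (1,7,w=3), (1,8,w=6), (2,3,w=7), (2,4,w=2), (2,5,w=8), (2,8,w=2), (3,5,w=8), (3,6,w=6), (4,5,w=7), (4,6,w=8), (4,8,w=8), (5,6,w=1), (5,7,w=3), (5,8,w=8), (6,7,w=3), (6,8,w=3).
20 (MST edges: (1,3,w=6), (1,7,w=3), (2,4,w=2), (2,8,w=2), (5,6,w=1), (5,7,w=3), (6,8,w=3); sum of weights 6 + 3 + 2 + 2 + 1 + 3 + 3 = 20)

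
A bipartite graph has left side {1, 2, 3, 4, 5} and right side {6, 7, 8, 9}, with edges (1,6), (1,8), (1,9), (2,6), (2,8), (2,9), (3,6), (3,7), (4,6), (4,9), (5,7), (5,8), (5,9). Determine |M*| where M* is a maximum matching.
4 (matching: (1,9), (2,8), (3,7), (4,6); upper bound min(|L|,|R|) = min(5,4) = 4)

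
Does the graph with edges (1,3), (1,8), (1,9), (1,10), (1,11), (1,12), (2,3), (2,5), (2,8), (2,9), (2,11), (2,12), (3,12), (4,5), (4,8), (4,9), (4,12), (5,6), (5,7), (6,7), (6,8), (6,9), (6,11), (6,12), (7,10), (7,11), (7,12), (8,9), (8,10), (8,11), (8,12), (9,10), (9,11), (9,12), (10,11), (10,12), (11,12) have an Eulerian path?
Yes (the graph is connected and exactly 2 vertices have odd degree: {3, 7}; any Eulerian path must start and end at those)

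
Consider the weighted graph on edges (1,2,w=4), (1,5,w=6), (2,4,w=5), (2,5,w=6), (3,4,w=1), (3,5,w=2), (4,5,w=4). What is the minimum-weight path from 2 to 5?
6 (path: 2 -> 5; weights 6 = 6)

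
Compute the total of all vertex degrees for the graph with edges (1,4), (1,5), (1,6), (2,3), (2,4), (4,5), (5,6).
14 (handshake: sum of degrees = 2|E| = 2 x 7 = 14)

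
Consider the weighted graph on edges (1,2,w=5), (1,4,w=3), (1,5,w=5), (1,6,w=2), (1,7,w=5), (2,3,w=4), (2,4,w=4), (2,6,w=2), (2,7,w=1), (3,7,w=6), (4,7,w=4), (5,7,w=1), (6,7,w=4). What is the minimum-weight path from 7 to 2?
1 (path: 7 -> 2; weights 1 = 1)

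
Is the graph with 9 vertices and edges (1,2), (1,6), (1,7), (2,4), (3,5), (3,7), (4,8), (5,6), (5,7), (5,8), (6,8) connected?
No, it has 2 components: {1, 2, 3, 4, 5, 6, 7, 8}, {9}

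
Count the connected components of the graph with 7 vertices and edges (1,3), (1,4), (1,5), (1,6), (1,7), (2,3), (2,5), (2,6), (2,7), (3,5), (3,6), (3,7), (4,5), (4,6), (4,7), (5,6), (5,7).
1 (components: {1, 2, 3, 4, 5, 6, 7})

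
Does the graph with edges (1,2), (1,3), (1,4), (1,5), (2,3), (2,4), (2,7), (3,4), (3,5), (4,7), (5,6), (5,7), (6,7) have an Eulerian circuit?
Yes (the graph is connected and all 7 vertices have even degree)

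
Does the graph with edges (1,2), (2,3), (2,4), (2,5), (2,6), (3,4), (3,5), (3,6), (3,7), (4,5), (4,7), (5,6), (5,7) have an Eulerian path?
No (6 vertices have odd degree: {1, 2, 3, 5, 6, 7}; Eulerian path requires 0 or 2)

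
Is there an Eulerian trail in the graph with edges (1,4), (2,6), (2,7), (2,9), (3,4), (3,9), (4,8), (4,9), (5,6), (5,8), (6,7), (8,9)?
No (4 vertices have odd degree: {1, 2, 6, 8}; Eulerian path requires 0 or 2)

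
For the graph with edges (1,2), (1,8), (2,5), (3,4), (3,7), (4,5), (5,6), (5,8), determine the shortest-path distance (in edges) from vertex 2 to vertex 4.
2 (path: 2 -> 5 -> 4, 2 edges)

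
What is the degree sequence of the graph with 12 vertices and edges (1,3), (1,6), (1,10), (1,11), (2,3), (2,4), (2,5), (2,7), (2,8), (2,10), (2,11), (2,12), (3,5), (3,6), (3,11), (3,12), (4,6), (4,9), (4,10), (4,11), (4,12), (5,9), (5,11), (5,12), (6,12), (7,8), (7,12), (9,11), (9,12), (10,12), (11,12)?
[9, 8, 7, 6, 6, 5, 4, 4, 4, 4, 3, 2] (degrees: deg(1)=4, deg(2)=8, deg(3)=6, deg(4)=6, deg(5)=5, deg(6)=4, deg(7)=3, deg(8)=2, deg(9)=4, deg(10)=4, deg(11)=7, deg(12)=9)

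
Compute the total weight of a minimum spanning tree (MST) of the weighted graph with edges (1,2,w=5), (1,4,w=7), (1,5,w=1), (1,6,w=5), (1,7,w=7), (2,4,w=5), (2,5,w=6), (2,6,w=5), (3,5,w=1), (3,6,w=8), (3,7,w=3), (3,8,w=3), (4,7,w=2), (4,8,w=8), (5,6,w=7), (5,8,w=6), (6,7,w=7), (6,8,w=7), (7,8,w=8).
20 (MST edges: (1,2,w=5), (1,5,w=1), (1,6,w=5), (3,5,w=1), (3,7,w=3), (3,8,w=3), (4,7,w=2); sum of weights 5 + 1 + 5 + 1 + 3 + 3 + 2 = 20)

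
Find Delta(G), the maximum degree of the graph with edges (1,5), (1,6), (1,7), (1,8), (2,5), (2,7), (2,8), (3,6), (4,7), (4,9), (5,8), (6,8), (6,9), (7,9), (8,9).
5 (attained at vertex 8)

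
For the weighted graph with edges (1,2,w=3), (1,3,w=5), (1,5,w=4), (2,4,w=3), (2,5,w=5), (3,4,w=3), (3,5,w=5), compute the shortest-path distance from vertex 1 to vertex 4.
6 (path: 1 -> 2 -> 4; weights 3 + 3 = 6)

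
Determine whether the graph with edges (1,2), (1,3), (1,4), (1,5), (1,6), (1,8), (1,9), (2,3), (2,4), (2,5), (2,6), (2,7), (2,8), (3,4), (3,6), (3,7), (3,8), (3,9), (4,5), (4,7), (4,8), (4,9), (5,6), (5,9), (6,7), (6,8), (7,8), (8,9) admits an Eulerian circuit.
No (8 vertices have odd degree: {1, 2, 3, 4, 5, 7, 8, 9}; Eulerian circuit requires 0)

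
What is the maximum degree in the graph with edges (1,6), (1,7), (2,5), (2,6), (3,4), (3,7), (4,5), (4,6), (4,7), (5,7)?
4 (attained at vertices 4, 7)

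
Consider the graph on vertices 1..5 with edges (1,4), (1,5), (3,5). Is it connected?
No, it has 2 components: {1, 3, 4, 5}, {2}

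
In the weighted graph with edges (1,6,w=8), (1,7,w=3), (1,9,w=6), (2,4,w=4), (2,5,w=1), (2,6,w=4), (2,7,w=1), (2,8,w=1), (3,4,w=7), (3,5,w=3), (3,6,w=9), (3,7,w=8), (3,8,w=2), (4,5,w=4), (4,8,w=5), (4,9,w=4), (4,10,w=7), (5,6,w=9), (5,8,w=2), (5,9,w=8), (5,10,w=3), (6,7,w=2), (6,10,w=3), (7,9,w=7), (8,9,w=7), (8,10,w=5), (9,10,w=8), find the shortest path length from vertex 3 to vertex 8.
2 (path: 3 -> 8; weights 2 = 2)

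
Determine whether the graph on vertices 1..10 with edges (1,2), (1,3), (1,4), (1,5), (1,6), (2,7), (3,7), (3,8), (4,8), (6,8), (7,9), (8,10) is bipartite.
Yes. Partition: {1, 7, 8}, {2, 3, 4, 5, 6, 9, 10}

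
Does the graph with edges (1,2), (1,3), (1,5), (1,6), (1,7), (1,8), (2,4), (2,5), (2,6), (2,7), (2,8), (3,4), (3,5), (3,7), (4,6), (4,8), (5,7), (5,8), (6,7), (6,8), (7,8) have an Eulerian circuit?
No (2 vertices have odd degree: {5, 6}; Eulerian circuit requires 0)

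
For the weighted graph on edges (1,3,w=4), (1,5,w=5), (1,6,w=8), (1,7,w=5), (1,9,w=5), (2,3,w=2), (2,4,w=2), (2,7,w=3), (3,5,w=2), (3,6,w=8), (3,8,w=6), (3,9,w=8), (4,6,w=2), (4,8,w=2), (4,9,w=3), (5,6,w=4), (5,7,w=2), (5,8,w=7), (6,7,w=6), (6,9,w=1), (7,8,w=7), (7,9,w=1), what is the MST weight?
16 (MST edges: (1,3,w=4), (2,3,w=2), (2,4,w=2), (3,5,w=2), (4,6,w=2), (4,8,w=2), (6,9,w=1), (7,9,w=1); sum of weights 4 + 2 + 2 + 2 + 2 + 2 + 1 + 1 = 16)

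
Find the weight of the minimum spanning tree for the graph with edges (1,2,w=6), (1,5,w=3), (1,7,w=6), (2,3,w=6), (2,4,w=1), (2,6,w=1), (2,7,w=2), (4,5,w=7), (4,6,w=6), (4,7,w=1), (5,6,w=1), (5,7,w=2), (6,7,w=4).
13 (MST edges: (1,5,w=3), (2,3,w=6), (2,4,w=1), (2,6,w=1), (4,7,w=1), (5,6,w=1); sum of weights 3 + 6 + 1 + 1 + 1 + 1 = 13)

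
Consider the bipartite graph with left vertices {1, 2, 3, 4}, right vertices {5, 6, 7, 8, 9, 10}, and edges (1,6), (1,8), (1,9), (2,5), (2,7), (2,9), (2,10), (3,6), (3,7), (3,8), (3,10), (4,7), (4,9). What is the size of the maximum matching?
4 (matching: (1,9), (2,10), (3,8), (4,7); upper bound min(|L|,|R|) = min(4,6) = 4)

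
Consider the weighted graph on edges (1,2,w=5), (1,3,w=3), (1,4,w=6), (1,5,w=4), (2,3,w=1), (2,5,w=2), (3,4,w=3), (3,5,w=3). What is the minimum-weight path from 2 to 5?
2 (path: 2 -> 5; weights 2 = 2)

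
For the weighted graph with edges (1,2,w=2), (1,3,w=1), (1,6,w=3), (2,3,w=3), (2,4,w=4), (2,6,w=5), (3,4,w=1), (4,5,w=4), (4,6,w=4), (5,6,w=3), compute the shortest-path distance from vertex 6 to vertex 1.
3 (path: 6 -> 1; weights 3 = 3)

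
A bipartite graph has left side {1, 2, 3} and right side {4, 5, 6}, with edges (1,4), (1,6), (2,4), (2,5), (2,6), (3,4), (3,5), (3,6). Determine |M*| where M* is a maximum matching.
3 (matching: (1,6), (2,5), (3,4); upper bound min(|L|,|R|) = min(3,3) = 3)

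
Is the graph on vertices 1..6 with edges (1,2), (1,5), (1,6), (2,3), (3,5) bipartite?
Yes. Partition: {1, 3, 4}, {2, 5, 6}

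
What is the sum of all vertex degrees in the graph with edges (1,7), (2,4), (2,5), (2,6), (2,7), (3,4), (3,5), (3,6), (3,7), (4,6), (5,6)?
22 (handshake: sum of degrees = 2|E| = 2 x 11 = 22)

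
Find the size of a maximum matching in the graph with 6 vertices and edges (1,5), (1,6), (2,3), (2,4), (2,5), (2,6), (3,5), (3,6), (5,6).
3 (matching: (1,6), (2,4), (3,5); upper bound floor(n/2) = floor(6/2) = 3)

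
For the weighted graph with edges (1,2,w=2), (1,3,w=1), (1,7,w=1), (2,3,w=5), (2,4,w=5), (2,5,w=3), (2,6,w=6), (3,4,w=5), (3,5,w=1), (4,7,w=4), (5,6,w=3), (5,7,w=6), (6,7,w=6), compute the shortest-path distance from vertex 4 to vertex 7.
4 (path: 4 -> 7; weights 4 = 4)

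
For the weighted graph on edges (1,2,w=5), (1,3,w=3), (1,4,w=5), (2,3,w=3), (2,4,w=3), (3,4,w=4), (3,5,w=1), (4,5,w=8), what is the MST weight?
10 (MST edges: (1,3,w=3), (2,3,w=3), (2,4,w=3), (3,5,w=1); sum of weights 3 + 3 + 3 + 1 = 10)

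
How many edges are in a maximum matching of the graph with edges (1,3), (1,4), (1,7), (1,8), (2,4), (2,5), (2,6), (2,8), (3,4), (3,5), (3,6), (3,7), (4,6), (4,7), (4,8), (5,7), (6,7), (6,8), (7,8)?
4 (matching: (1,3), (2,8), (4,6), (5,7); upper bound floor(n/2) = floor(8/2) = 4)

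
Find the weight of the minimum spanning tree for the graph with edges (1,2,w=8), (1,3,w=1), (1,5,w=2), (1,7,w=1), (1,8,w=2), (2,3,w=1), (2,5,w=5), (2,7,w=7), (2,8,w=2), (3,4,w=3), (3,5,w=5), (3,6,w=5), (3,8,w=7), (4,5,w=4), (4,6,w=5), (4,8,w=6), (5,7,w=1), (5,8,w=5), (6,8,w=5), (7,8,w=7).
14 (MST edges: (1,3,w=1), (1,7,w=1), (1,8,w=2), (2,3,w=1), (3,4,w=3), (3,6,w=5), (5,7,w=1); sum of weights 1 + 1 + 2 + 1 + 3 + 5 + 1 = 14)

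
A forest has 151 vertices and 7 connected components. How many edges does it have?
144 (Each of the 7 component trees on V_i vertices has V_i - 1 edges; summing gives V - C = 151 - 7 = 144)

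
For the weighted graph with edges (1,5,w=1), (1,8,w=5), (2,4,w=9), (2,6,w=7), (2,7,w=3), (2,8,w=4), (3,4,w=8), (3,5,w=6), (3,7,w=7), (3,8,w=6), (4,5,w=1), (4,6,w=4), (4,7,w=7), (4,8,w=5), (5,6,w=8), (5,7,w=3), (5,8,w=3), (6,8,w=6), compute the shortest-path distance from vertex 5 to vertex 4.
1 (path: 5 -> 4; weights 1 = 1)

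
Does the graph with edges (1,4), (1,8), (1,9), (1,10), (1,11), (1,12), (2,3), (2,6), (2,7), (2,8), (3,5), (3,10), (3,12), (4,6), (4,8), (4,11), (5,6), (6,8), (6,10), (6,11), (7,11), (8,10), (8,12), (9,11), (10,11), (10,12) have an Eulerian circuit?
Yes (the graph is connected and all 12 vertices have even degree)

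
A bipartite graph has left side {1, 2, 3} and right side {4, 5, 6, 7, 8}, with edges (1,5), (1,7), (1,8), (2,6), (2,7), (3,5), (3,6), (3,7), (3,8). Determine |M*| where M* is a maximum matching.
3 (matching: (1,8), (2,7), (3,6); upper bound min(|L|,|R|) = min(3,5) = 3)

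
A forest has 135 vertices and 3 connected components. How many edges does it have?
132 (Each of the 3 component trees on V_i vertices has V_i - 1 edges; summing gives V - C = 135 - 3 = 132)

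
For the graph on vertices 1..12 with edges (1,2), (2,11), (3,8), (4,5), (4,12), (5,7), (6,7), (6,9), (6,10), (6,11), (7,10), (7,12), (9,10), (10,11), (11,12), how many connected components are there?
2 (components: {1, 2, 4, 5, 6, 7, 9, 10, 11, 12}, {3, 8})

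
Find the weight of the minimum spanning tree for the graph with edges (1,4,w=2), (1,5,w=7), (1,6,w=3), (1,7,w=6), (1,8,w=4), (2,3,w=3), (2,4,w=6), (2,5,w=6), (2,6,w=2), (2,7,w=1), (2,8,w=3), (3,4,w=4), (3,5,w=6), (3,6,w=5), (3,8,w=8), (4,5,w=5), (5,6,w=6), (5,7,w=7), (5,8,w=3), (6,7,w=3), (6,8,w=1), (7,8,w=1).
14 (MST edges: (1,4,w=2), (1,6,w=3), (2,3,w=3), (2,7,w=1), (5,8,w=3), (6,8,w=1), (7,8,w=1); sum of weights 2 + 3 + 3 + 1 + 3 + 1 + 1 = 14)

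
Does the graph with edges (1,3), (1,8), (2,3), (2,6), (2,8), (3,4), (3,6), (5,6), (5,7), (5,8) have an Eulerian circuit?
No (6 vertices have odd degree: {2, 4, 5, 6, 7, 8}; Eulerian circuit requires 0)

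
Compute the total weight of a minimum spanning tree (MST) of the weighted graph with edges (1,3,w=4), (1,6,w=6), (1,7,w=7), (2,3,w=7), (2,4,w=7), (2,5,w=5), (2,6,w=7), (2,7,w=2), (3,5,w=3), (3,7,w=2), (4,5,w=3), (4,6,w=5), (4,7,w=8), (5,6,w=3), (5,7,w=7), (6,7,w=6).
17 (MST edges: (1,3,w=4), (2,7,w=2), (3,5,w=3), (3,7,w=2), (4,5,w=3), (5,6,w=3); sum of weights 4 + 2 + 3 + 2 + 3 + 3 = 17)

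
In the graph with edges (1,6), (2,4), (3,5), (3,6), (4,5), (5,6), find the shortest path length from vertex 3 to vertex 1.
2 (path: 3 -> 6 -> 1, 2 edges)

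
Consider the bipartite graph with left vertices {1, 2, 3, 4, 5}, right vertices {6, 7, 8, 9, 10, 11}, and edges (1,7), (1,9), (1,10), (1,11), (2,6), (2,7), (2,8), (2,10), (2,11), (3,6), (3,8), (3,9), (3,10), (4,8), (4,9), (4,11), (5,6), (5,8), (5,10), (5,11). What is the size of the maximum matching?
5 (matching: (1,11), (2,7), (3,9), (4,8), (5,10); upper bound min(|L|,|R|) = min(5,6) = 5)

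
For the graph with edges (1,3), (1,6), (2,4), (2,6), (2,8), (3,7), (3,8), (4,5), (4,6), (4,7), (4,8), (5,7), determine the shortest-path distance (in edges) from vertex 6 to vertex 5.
2 (path: 6 -> 4 -> 5, 2 edges)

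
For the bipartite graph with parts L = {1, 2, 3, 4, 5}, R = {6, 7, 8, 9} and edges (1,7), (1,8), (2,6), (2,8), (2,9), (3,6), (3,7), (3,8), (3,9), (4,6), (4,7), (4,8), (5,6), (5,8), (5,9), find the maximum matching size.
4 (matching: (1,8), (2,9), (3,7), (4,6); upper bound min(|L|,|R|) = min(5,4) = 4)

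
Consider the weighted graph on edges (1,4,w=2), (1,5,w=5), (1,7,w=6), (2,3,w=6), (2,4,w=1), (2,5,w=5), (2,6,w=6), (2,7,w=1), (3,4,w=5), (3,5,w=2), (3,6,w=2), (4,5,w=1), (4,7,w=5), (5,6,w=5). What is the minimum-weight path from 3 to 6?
2 (path: 3 -> 6; weights 2 = 2)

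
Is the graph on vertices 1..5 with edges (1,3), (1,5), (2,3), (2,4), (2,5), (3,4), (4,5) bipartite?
No (odd cycle of length 3: 4 -> 3 -> 2 -> 4)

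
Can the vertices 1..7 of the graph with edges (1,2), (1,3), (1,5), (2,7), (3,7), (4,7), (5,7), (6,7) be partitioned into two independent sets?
Yes. Partition: {1, 7}, {2, 3, 4, 5, 6}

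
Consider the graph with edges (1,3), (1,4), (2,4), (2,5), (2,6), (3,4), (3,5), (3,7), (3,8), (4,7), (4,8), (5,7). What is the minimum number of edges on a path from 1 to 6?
3 (path: 1 -> 4 -> 2 -> 6, 3 edges)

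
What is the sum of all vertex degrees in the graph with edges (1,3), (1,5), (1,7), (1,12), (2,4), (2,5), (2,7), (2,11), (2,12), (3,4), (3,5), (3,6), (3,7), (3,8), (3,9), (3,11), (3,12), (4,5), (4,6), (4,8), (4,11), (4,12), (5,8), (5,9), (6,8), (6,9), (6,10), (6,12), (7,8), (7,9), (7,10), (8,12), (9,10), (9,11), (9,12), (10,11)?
72 (handshake: sum of degrees = 2|E| = 2 x 36 = 72)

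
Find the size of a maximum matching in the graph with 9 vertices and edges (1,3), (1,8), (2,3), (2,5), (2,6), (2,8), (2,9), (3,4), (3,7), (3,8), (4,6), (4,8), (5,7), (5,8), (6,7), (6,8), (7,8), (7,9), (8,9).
4 (matching: (1,8), (2,5), (4,6), (7,9); upper bound floor(n/2) = floor(9/2) = 4)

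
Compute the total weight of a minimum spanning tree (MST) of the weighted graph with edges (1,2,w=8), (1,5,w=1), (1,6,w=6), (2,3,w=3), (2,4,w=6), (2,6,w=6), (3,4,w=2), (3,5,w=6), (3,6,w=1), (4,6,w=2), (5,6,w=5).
12 (MST edges: (1,5,w=1), (2,3,w=3), (3,4,w=2), (3,6,w=1), (5,6,w=5); sum of weights 1 + 3 + 2 + 1 + 5 = 12)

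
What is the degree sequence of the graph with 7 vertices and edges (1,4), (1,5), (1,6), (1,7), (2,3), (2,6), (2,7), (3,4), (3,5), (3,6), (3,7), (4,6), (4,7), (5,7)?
[5, 5, 4, 4, 4, 3, 3] (degrees: deg(1)=4, deg(2)=3, deg(3)=5, deg(4)=4, deg(5)=3, deg(6)=4, deg(7)=5)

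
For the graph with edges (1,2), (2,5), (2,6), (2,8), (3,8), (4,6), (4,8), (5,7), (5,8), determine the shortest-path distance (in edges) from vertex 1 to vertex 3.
3 (path: 1 -> 2 -> 8 -> 3, 3 edges)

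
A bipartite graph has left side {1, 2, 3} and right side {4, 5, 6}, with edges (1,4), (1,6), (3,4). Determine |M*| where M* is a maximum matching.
2 (matching: (1,6), (3,4); upper bound min(|L|,|R|) = min(3,3) = 3)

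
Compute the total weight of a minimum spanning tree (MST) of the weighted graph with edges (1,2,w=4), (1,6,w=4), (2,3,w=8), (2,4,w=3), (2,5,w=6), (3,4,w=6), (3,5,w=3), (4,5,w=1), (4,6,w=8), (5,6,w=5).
15 (MST edges: (1,2,w=4), (1,6,w=4), (2,4,w=3), (3,5,w=3), (4,5,w=1); sum of weights 4 + 4 + 3 + 3 + 1 = 15)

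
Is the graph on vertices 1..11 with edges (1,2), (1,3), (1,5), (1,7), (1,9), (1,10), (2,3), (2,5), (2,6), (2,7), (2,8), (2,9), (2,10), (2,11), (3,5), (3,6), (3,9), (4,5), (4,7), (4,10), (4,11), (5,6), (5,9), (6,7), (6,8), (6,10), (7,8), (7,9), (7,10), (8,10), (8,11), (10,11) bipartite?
No (odd cycle of length 3: 2 -> 1 -> 7 -> 2)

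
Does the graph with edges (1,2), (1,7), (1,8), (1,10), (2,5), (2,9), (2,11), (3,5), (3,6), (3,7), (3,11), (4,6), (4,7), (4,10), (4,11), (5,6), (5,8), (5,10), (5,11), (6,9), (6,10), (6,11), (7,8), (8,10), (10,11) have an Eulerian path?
Yes — and in fact it has an Eulerian circuit (the graph is connected and all 11 vertices have even degree)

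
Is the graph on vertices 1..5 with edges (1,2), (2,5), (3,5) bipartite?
Yes. Partition: {1, 4, 5}, {2, 3}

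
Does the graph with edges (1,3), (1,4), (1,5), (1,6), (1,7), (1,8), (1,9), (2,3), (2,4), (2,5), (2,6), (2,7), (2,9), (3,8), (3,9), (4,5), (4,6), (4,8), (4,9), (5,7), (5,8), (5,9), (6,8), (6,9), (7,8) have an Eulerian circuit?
No (2 vertices have odd degree: {1, 6}; Eulerian circuit requires 0)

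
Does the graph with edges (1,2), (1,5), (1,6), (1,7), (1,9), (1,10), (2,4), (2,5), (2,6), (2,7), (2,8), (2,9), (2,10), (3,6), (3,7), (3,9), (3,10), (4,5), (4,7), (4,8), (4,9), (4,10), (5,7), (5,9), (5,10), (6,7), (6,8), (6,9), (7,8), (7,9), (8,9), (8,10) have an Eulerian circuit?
Yes (the graph is connected and all 10 vertices have even degree)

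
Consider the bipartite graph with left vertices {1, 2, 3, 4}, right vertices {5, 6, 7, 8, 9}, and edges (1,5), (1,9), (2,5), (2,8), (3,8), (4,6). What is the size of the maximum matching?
4 (matching: (1,9), (2,5), (3,8), (4,6); upper bound min(|L|,|R|) = min(4,5) = 4)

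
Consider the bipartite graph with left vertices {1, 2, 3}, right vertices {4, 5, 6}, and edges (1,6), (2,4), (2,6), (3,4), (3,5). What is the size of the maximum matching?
3 (matching: (1,6), (2,4), (3,5); upper bound min(|L|,|R|) = min(3,3) = 3)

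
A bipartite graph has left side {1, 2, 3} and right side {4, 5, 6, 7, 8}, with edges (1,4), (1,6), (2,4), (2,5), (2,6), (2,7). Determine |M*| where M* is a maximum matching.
2 (matching: (1,6), (2,7); upper bound min(|L|,|R|) = min(3,5) = 3)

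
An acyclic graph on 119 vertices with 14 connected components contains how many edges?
105 (Each of the 14 component trees on V_i vertices has V_i - 1 edges; summing gives V - C = 119 - 14 = 105)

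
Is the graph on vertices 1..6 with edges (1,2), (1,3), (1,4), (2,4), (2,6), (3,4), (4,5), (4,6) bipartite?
No (odd cycle of length 3: 4 -> 1 -> 2 -> 4)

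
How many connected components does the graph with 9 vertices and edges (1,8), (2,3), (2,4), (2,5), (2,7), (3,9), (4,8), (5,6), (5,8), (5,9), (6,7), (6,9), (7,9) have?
1 (components: {1, 2, 3, 4, 5, 6, 7, 8, 9})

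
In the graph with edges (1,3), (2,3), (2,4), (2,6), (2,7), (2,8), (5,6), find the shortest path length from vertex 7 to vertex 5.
3 (path: 7 -> 2 -> 6 -> 5, 3 edges)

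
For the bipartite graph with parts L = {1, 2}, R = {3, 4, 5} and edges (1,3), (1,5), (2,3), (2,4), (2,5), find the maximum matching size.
2 (matching: (1,5), (2,4); upper bound min(|L|,|R|) = min(2,3) = 2)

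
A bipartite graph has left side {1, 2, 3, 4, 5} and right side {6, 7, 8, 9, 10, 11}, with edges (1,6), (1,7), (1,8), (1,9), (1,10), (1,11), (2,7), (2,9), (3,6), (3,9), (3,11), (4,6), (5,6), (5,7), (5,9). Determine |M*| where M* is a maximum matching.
5 (matching: (1,10), (2,9), (3,11), (4,6), (5,7); upper bound min(|L|,|R|) = min(5,6) = 5)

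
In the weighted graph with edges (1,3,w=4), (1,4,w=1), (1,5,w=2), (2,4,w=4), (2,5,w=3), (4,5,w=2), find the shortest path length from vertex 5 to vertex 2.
3 (path: 5 -> 2; weights 3 = 3)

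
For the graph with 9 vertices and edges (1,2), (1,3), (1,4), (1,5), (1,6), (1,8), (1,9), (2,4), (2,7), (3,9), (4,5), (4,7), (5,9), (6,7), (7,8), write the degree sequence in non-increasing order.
[7, 4, 4, 3, 3, 3, 2, 2, 2] (degrees: deg(1)=7, deg(2)=3, deg(3)=2, deg(4)=4, deg(5)=3, deg(6)=2, deg(7)=4, deg(8)=2, deg(9)=3)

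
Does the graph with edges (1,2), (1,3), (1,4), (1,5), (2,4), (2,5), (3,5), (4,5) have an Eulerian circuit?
No (2 vertices have odd degree: {2, 4}; Eulerian circuit requires 0)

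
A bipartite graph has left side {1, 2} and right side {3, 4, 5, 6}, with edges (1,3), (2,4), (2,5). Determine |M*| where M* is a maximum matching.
2 (matching: (1,3), (2,5); upper bound min(|L|,|R|) = min(2,4) = 2)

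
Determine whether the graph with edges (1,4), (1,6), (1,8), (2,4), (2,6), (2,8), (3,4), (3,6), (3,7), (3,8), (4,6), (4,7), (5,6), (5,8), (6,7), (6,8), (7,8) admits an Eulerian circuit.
No (4 vertices have odd degree: {1, 2, 4, 6}; Eulerian circuit requires 0)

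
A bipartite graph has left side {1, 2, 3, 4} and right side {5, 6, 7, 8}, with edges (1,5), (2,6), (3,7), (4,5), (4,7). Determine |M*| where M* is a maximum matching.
3 (matching: (1,5), (2,6), (3,7); upper bound min(|L|,|R|) = min(4,4) = 4)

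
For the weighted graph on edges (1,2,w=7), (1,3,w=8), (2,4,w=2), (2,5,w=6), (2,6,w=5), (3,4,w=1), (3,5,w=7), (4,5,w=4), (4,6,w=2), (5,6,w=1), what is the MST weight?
13 (MST edges: (1,2,w=7), (2,4,w=2), (3,4,w=1), (4,6,w=2), (5,6,w=1); sum of weights 7 + 2 + 1 + 2 + 1 = 13)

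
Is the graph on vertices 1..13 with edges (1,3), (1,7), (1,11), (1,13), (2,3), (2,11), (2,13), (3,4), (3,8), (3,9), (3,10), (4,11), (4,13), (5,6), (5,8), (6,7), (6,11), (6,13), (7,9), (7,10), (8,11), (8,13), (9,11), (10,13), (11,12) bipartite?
Yes. Partition: {1, 2, 4, 6, 8, 9, 10, 12}, {3, 5, 7, 11, 13}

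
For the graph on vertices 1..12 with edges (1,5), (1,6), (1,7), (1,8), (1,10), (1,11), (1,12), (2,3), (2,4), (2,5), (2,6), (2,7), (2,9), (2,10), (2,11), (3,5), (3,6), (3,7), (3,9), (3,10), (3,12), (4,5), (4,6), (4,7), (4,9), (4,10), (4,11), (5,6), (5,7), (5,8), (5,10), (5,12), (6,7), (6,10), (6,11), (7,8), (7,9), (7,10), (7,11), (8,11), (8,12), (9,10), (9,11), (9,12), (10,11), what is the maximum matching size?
6 (matching: (1,10), (2,9), (3,12), (4,11), (5,8), (6,7); upper bound floor(n/2) = floor(12/2) = 6)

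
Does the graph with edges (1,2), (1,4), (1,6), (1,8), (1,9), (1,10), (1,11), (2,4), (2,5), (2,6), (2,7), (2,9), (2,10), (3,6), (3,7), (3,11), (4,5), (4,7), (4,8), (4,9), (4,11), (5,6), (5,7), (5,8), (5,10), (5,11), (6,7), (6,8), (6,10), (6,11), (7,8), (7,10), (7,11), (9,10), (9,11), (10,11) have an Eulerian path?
No (8 vertices have odd degree: {1, 2, 3, 4, 5, 8, 9, 10}; Eulerian path requires 0 or 2)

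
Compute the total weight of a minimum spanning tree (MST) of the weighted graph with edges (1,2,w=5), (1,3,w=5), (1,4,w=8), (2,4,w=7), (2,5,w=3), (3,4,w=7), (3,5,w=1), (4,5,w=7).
16 (MST edges: (1,2,w=5), (2,4,w=7), (2,5,w=3), (3,5,w=1); sum of weights 5 + 7 + 3 + 1 = 16)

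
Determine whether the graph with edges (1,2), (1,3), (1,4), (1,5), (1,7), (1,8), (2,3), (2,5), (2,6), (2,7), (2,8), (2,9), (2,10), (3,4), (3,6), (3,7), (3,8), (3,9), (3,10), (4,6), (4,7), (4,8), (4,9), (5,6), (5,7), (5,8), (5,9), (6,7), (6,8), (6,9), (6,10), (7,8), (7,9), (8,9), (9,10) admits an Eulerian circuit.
Yes (the graph is connected and all 10 vertices have even degree)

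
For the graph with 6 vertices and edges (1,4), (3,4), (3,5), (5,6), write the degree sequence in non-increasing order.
[2, 2, 2, 1, 1, 0] (degrees: deg(1)=1, deg(2)=0, deg(3)=2, deg(4)=2, deg(5)=2, deg(6)=1)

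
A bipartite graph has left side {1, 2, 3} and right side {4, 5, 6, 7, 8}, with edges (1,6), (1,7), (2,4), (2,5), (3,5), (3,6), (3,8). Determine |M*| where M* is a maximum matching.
3 (matching: (1,7), (2,5), (3,8); upper bound min(|L|,|R|) = min(3,5) = 3)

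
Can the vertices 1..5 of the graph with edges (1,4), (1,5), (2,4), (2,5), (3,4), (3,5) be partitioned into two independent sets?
Yes. Partition: {1, 2, 3}, {4, 5}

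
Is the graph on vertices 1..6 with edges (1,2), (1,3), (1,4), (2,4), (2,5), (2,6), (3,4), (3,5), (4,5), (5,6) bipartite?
No (odd cycle of length 3: 3 -> 1 -> 4 -> 3)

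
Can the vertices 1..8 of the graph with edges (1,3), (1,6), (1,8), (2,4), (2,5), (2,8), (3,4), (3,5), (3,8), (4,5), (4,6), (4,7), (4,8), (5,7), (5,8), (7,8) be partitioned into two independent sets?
No (odd cycle of length 3: 8 -> 1 -> 3 -> 8)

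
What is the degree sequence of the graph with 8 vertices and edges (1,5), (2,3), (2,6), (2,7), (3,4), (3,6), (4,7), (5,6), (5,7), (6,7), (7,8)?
[5, 4, 3, 3, 3, 2, 1, 1] (degrees: deg(1)=1, deg(2)=3, deg(3)=3, deg(4)=2, deg(5)=3, deg(6)=4, deg(7)=5, deg(8)=1)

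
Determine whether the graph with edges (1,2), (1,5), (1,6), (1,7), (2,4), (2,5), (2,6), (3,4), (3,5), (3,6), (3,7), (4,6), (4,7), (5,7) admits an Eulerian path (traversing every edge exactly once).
Yes — and in fact it has an Eulerian circuit (the graph is connected and all 7 vertices have even degree)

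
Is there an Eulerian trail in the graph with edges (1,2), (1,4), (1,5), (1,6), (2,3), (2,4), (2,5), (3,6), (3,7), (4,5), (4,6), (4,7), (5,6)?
Yes (the graph is connected and exactly 2 vertices have odd degree: {3, 4}; any Eulerian path must start and end at those)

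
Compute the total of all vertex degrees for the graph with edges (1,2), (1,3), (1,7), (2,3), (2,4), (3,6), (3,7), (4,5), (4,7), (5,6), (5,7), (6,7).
24 (handshake: sum of degrees = 2|E| = 2 x 12 = 24)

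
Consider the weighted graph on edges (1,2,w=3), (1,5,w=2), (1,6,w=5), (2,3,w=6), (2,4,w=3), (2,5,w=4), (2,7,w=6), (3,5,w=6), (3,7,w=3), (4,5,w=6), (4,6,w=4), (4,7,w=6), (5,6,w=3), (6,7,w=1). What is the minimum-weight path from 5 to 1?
2 (path: 5 -> 1; weights 2 = 2)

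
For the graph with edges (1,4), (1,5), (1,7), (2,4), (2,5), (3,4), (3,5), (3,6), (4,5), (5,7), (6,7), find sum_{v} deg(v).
22 (handshake: sum of degrees = 2|E| = 2 x 11 = 22)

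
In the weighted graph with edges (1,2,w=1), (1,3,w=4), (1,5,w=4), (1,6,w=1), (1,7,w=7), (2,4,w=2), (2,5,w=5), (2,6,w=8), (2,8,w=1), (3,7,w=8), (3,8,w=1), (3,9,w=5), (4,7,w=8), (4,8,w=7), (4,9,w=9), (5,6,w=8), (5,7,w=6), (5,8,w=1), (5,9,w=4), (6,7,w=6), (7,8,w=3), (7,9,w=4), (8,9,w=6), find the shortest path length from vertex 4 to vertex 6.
4 (path: 4 -> 2 -> 1 -> 6; weights 2 + 1 + 1 = 4)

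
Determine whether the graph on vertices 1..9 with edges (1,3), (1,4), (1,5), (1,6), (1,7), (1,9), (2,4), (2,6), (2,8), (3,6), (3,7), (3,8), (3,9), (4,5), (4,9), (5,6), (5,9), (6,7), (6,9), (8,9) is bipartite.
No (odd cycle of length 3: 9 -> 1 -> 6 -> 9)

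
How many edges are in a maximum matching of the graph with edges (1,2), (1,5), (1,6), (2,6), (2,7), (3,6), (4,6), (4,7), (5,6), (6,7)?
3 (matching: (1,5), (2,7), (4,6); upper bound floor(n/2) = floor(7/2) = 3)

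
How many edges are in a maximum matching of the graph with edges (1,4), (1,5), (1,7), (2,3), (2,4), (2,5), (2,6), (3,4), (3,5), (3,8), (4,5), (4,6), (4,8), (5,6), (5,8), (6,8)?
4 (matching: (1,7), (2,3), (4,8), (5,6); upper bound floor(n/2) = floor(8/2) = 4)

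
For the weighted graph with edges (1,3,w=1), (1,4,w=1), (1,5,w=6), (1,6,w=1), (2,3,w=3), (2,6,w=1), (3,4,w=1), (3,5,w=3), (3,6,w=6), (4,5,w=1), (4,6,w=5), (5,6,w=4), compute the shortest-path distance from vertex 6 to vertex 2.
1 (path: 6 -> 2; weights 1 = 1)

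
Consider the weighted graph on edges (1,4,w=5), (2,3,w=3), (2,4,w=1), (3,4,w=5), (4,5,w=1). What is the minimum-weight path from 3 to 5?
5 (path: 3 -> 2 -> 4 -> 5; weights 3 + 1 + 1 = 5)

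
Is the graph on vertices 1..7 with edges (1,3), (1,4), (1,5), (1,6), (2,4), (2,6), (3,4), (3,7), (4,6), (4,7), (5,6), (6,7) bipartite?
No (odd cycle of length 3: 4 -> 1 -> 3 -> 4)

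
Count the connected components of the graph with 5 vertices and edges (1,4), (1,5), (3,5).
2 (components: {1, 3, 4, 5}, {2})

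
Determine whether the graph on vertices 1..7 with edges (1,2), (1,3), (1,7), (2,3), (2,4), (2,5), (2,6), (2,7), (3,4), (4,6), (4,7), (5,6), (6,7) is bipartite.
No (odd cycle of length 3: 7 -> 1 -> 2 -> 7)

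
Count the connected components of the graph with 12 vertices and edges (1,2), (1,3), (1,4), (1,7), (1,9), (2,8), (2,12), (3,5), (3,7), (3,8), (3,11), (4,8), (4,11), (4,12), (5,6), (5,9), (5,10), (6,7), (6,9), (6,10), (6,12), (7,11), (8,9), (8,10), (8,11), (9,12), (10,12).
1 (components: {1, 2, 3, 4, 5, 6, 7, 8, 9, 10, 11, 12})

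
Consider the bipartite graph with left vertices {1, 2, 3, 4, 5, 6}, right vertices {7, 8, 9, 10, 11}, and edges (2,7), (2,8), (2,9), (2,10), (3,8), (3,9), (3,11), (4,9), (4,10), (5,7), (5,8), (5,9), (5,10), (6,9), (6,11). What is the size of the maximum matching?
5 (matching: (2,10), (3,8), (4,9), (5,7), (6,11); upper bound min(|L|,|R|) = min(6,5) = 5)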